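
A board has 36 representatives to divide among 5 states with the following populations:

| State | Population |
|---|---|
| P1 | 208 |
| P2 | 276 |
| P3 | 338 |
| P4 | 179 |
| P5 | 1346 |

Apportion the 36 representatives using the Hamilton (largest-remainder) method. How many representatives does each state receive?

The standard divisor is 2347/36 ≈ 65.194.
Standard quotas: P1 3.190, P2 4.233, P3 5.184, P4 2.746, P5 20.646.
Lower quotas: P1 3, P2 4, P3 5, P4 2, P5 20 (sum 34, leaving 2 seats).
Remainders in descending order: P4 0.746, P5 0.646, P2 0.233, P1 0.190, P3 0.184.
The surplus seats go to P4, P5.

P1 3, P2 4, P3 5, P4 3, P5 21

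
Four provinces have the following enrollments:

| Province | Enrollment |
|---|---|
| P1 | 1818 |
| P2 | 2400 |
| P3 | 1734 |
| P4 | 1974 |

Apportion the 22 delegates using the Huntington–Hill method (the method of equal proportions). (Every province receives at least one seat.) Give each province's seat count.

P1 5; P2 7; P3 5; P4 5

With divisor 365: modified quotas P1 4.981, P2 6.575, P3 4.751, P4 5.408.
Geometric-mean thresholds: P1 √(4·5)=4.472, P2 √(6·7)=6.481, P3 √(4·5)=4.472, P4 √(5·6)=5.477.
Each quota rounded against its threshold gives P1 5, P2 7, P3 5, P4 5 (total 22).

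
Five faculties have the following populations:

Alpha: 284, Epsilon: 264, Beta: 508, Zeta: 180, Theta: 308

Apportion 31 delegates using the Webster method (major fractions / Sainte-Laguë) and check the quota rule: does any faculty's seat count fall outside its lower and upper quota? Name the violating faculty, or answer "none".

Standard quotas: Alpha 5.702, Epsilon 5.301, Beta 10.199, Zeta 3.614, Theta 6.184.
Webster allocation: Alpha 6, Epsilon 5, Beta 10, Zeta 4, Theta 6.
Every allocation lies between the lower and upper quota.

none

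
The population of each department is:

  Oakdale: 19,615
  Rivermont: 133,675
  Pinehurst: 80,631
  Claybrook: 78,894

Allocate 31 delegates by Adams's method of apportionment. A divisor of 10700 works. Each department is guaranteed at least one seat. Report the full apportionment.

With modified divisor 10700: modified quotas Oakdale 1.833, Rivermont 12.493, Pinehurst 7.536, Claybrook 7.373.
Rounding up: Oakdale 2, Rivermont 13, Pinehurst 8, Claybrook 8 (total 31).

Oakdale=2; Rivermont=13; Pinehurst=8; Claybrook=8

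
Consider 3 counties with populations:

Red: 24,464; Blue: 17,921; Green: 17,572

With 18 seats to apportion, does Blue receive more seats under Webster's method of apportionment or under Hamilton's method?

Hamilton

Webster: Red 8, Blue 5, Green 5.
Hamilton: Red 7, Blue 6, Green 5.
Blue gets 5 under Webster and 6 under Hamilton.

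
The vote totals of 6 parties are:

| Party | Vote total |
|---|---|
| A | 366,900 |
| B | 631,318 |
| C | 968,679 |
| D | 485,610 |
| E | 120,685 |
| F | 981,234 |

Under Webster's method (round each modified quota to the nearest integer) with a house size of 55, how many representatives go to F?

Standard divisor 3554426/55 ≈ 64625.927; standard quotas: A 5.677, B 9.769, C 14.989, D 7.514, E 1.867, F 15.183.
Rounding to the nearest integer gives 6, 10, 15, 8, 2, 15 = 56 seats, so the divisor must be adjusted.
With modified divisor 65600: modified quotas A 5.593, B 9.624, C 14.766, D 7.403, E 1.840, F 14.958.
Rounding to the nearest integer: A 6, B 10, C 15, D 7, E 2, F 15 (total 55).
F receives 15.

15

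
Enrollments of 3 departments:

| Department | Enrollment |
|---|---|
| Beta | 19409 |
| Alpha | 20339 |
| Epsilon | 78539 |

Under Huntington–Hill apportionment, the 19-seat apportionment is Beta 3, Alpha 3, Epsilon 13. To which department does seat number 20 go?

Priority for the next seat is population ÷ (√(s·(s+1))).
Priorities: Beta 5602.896, Alpha 5871.364, Epsilon 5821.698.
Highest priority: Alpha.

Alpha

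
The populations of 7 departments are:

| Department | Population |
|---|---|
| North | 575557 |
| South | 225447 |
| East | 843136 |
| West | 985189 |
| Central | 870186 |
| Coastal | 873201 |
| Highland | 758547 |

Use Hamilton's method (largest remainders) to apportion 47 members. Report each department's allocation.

Standard divisor: 5131263 ÷ 47 ≈ 109175.809.
Standard quotas: North 5.2718, South 2.0650, East 7.7227, West 9.0239, Central 7.9705, Coastal 7.9981, Highland 6.9479.
Lower quotas: North 5, South 2, East 7, West 9, Central 7, Coastal 7, Highland 6 (sum 43, leaving 4 seats).
Remainders in descending order: Coastal 0.9981, Central 0.9705, Highland 0.9479, East 0.7227, North 0.2718, South 0.0650, West 0.0239.
The surplus seats go to Coastal, Central, Highland, East.

North: 5, South: 2, East: 8, West: 9, Central: 8, Coastal: 8, Highland: 7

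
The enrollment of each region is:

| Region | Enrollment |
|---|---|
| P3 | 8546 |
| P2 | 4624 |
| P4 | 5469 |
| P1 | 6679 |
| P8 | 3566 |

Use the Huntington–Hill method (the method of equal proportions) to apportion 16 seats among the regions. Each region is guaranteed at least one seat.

With divisor 1899: modified quotas P3 4.500, P2 2.435, P4 2.880, P1 3.517, P8 1.878.
Geometric-mean thresholds: P3 √(4·5)=4.472, P2 √(2·3)=2.449, P4 √(2·3)=2.449, P1 √(3·4)=3.464, P8 √(1·2)=1.414.
Each quota rounded against its threshold gives P3 5, P2 2, P4 3, P1 4, P8 2 (total 16).

P3: 5, P2: 2, P4: 3, P1: 4, P8: 2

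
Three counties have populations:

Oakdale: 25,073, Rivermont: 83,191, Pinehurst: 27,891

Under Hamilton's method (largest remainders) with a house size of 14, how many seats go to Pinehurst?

Standard divisor: 136155 ÷ 14 ≈ 9725.357.
Standard quotas: Oakdale 2.5781, Rivermont 8.5540, Pinehurst 2.8679.
Lower quotas: Oakdale 2, Rivermont 8, Pinehurst 2 (sum 12, leaving 2 seats).
Remainders in descending order: Pinehurst 0.8679, Oakdale 0.5781, Rivermont 0.5540.
The surplus seats go to Pinehurst, Oakdale.
Pinehurst receives 3.

3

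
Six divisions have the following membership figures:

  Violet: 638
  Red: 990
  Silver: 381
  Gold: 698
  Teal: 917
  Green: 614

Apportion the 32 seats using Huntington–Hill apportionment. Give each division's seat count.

With divisor 135: modified quotas Violet 4.726, Red 7.333, Silver 2.822, Gold 5.170, Teal 6.793, Green 4.548.
Geometric-mean thresholds: Violet √(4·5)=4.472, Red √(7·8)=7.483, Silver √(2·3)=2.449, Gold √(5·6)=5.477, Teal √(6·7)=6.481, Green √(4·5)=4.472.
Each quota rounded against its threshold gives Violet 5, Red 7, Silver 3, Gold 5, Teal 7, Green 5 (total 32).

Violet: 5, Red: 7, Silver: 3, Gold: 5, Teal: 7, Green: 5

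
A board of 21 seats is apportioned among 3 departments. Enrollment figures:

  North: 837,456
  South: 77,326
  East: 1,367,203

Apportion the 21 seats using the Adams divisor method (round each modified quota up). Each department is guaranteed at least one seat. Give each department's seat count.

Standard divisor 2281985/21 ≈ 108665.952; standard quotas: North 7.707, South 0.712, East 12.582.
Rounding up gives 8, 1, 13 = 22 seats, so the divisor must be adjusted.
With modified divisor 116800: modified quotas North 7.170, South 0.662, East 11.706.
Rounding up: North 8, South 1, East 12 (total 21).

North=8, South=1, East=12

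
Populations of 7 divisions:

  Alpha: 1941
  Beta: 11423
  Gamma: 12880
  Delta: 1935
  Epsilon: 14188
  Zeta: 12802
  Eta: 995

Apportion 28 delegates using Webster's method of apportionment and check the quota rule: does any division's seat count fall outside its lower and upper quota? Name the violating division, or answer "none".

none

Standard quotas: Alpha 0.968, Beta 5.695, Gamma 6.421, Delta 0.965, Epsilon 7.073, Zeta 6.382, Eta 0.496.
Webster allocation: Alpha 1, Beta 6, Gamma 6, Delta 1, Epsilon 7, Zeta 6, Eta 1.
Every allocation lies between the lower and upper quota.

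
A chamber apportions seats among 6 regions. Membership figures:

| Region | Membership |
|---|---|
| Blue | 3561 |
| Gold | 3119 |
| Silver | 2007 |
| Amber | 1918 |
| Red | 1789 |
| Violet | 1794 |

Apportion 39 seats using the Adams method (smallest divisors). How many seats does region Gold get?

Standard divisor 14188/39 ≈ 363.795; standard quotas: Blue 9.788, Gold 8.574, Silver 5.517, Amber 5.272, Red 4.918, Violet 4.931.
Rounding up gives 10, 9, 6, 6, 5, 5 = 41 seats, so the divisor must be adjusted.
With modified divisor 393: modified quotas Blue 9.061, Gold 7.936, Silver 5.107, Amber 4.880, Red 4.552, Violet 4.565.
Rounding up: Blue 10, Gold 8, Silver 6, Amber 5, Red 5, Violet 5 (total 39).
Gold receives 8.

8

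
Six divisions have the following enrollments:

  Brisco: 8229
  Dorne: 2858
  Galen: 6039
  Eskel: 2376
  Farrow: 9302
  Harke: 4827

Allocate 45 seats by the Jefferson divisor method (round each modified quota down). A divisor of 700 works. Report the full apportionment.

Brisco 11, Dorne 4, Galen 8, Eskel 3, Farrow 13, Harke 6

With modified divisor 700: modified quotas Brisco 11.756, Dorne 4.083, Galen 8.627, Eskel 3.394, Farrow 13.289, Harke 6.896.
Rounding down: Brisco 11, Dorne 4, Galen 8, Eskel 3, Farrow 13, Harke 6 (total 45).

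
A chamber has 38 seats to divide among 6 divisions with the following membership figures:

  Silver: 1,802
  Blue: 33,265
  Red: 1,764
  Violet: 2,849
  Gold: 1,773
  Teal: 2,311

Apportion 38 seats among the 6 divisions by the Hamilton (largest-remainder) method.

Silver 2, Blue 29, Red 1, Violet 2, Gold 2, Teal 2

Total 43764; standard divisor 43764/38 ≈ 1151.684.
Standard quotas: Silver 1.5647, Blue 28.8838, Red 1.5317, Violet 2.4738, Gold 1.5395, Teal 2.0066.
Lower quotas: Silver 1, Blue 28, Red 1, Violet 2, Gold 1, Teal 2 (sum 35, leaving 3 seats).
Remainders in descending order: Blue 0.8838, Silver 0.5647, Gold 0.5395, Red 0.5317, Violet 0.4738, Teal 0.0066.
Largest remainders: Blue, Silver, Gold receive the extra seats.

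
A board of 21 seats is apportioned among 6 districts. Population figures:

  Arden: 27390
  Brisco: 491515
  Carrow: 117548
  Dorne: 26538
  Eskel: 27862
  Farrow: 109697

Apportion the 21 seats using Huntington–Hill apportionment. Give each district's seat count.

Arden 1, Brisco 12, Carrow 3, Dorne 1, Eskel 1, Farrow 3

With divisor 41067: modified quotas Arden 0.667, Brisco 11.969, Carrow 2.862, Dorne 0.646, Eskel 0.678, Farrow 2.671.
Geometric-mean thresholds: Arden (min 1), Brisco √(11·12)=11.489, Carrow √(2·3)=2.449, Dorne (min 1), Eskel (min 1), Farrow √(2·3)=2.449.
Each quota rounded against its threshold gives Arden 1, Brisco 12, Carrow 3, Dorne 1, Eskel 1, Farrow 3 (total 21).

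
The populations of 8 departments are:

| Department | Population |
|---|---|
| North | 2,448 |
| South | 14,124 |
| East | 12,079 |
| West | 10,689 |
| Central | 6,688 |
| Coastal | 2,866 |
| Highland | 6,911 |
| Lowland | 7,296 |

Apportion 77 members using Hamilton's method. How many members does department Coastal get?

The standard divisor is 63101/77 ≈ 819.494.
Standard quotas: North 2.9872, South 17.2350, East 14.7396, West 13.0434, Central 8.1611, Coastal 3.4973, Highland 8.4333, Lowland 8.9031.
Lower quotas: North 2, South 17, East 14, West 13, Central 8, Coastal 3, Highland 8, Lowland 8 (sum 73, leaving 4 seats).
Remainders in descending order: North 0.9872, Lowland 0.9031, East 0.7396, Coastal 0.4973, Highland 0.4333, South 0.2350, Central 0.1611, West 0.0434.
The surplus seats go to North, Lowland, East, Coastal.
Coastal receives 4.

4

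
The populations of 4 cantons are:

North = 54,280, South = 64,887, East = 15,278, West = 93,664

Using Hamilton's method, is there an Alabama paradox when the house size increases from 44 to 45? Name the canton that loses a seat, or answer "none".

none

At 44 seats: North 10, South 13, East 3, West 18.
At 45 seats: North 11, South 13, East 3, West 18.
No canton's allocation decreased.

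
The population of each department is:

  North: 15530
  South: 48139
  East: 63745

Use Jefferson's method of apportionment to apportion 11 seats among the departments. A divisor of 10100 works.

With modified divisor 10100: modified quotas North 1.538, South 4.766, East 6.311.
Rounding down: North 1, South 4, East 6 (total 11).

North=1, South=4, East=6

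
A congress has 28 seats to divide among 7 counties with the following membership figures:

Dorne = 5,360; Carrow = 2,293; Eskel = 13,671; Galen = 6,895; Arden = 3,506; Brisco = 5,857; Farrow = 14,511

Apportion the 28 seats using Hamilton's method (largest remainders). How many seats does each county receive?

Standard divisor: 52093 ÷ 28 ≈ 1860.464.
Standard quotas: Dorne 2.8810, Carrow 1.2325, Eskel 7.3482, Galen 3.7061, Arden 1.8845, Brisco 3.1481, Farrow 7.7997.
Lower quotas: Dorne 2, Carrow 1, Eskel 7, Galen 3, Arden 1, Brisco 3, Farrow 7 (sum 24, leaving 4 seats).
Remainders in descending order: Arden 0.8845, Dorne 0.8810, Farrow 0.7997, Galen 0.7061, Eskel 0.3482, Carrow 0.2325, Brisco 0.1481.
The surplus seats go to Arden, Dorne, Farrow, Galen.

Dorne 3; Carrow 1; Eskel 7; Galen 4; Arden 2; Brisco 3; Farrow 8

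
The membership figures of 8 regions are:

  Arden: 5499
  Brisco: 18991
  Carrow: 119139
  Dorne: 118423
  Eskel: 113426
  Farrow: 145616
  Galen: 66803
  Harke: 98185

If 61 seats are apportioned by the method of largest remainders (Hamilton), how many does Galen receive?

The standard divisor is 686082/61 ≈ 11247.246.
Standard quotas: Arden 0.4889, Brisco 1.6885, Carrow 10.5927, Dorne 10.5291, Eskel 10.0848, Farrow 12.9468, Galen 5.9395, Harke 8.7297.
Lower quotas: Arden 0, Brisco 1, Carrow 10, Dorne 10, Eskel 10, Farrow 12, Galen 5, Harke 8 (sum 56, leaving 5 seats).
Remainders in descending order: Farrow 0.9468, Galen 0.9395, Harke 0.7297, Brisco 0.6885, Carrow 0.5927, Dorne 0.5291, Arden 0.4889, Eskel 0.0848.
The surplus seats go to Farrow, Galen, Harke, Brisco, Carrow.
Galen receives 6.

6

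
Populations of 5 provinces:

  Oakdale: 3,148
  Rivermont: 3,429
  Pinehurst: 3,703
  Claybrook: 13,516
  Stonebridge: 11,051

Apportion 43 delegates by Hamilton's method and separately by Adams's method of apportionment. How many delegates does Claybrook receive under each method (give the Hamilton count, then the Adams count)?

Hamilton: Oakdale 4, Rivermont 4, Pinehurst 4, Claybrook 17, Stonebridge 14.
Adams: Oakdale 4, Rivermont 5, Pinehurst 5, Claybrook 16, Stonebridge 13.
Claybrook gets 17 under Hamilton and 16 under Adams.

17 and 16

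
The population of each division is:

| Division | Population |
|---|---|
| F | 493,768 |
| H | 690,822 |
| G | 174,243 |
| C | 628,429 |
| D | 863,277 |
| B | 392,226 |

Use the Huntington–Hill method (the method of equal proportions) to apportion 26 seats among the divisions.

F 4, H 6, G 1, C 5, D 7, B 3

With divisor 124667: modified quotas F 3.961, H 5.541, G 1.398, C 5.041, D 6.925, B 3.146.
Geometric-mean thresholds: F √(3·4)=3.464, H √(5·6)=5.477, G √(1·2)=1.414, C √(5·6)=5.477, D √(6·7)=6.481, B √(3·4)=3.464.
Each quota rounded against its threshold gives F 4, H 6, G 1, C 5, D 7, B 3 (total 26).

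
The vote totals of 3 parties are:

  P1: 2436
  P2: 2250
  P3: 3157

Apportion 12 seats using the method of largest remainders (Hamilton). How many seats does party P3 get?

Standard divisor: 7843 ÷ 12 ≈ 653.583.
Standard quotas: P1 3.727, P2 3.443, P3 4.830.
Lower quotas: P1 3, P2 3, P3 4 (sum 10, leaving 2 seats).
Remainders in descending order: P3 0.830, P1 0.727, P2 0.443.
Largest remainders: P3, P1 receive the extra seats.
P3 receives 5.

5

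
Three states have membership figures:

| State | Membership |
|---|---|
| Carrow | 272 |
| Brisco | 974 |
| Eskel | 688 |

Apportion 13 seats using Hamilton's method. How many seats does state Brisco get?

6

Total 1934; standard divisor 1934/13 ≈ 148.769.
Standard quotas: Carrow 1.828, Brisco 6.547, Eskel 4.625.
Lower quotas: Carrow 1, Brisco 6, Eskel 4 (sum 11, leaving 2 seats).
Remainders in descending order: Carrow 0.828, Eskel 0.625, Brisco 0.547.
The surplus seats go to Carrow, Eskel.
Brisco receives 6.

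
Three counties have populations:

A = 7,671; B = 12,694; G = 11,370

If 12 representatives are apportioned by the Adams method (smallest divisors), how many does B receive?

5

Standard divisor 31735/12 ≈ 2644.583; standard quotas: A 2.901, B 4.800, G 4.299.
Rounding up gives 3, 5, 5 = 13 seats, so the divisor must be adjusted.
With modified divisor 3000: modified quotas A 2.557, B 4.231, G 3.790.
Rounding up: A 3, B 5, G 4 (total 12).
B receives 5.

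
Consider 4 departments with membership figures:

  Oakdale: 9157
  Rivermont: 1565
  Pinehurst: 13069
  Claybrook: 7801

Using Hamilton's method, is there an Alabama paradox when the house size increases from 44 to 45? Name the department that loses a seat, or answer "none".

none

At 44 seats: Oakdale 13, Rivermont 2, Pinehurst 18, Claybrook 11.
At 45 seats: Oakdale 13, Rivermont 2, Pinehurst 19, Claybrook 11.
No department's allocation decreased.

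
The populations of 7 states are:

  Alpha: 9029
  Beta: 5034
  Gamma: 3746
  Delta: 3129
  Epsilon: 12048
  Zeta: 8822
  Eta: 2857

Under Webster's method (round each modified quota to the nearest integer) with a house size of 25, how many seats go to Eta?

Standard divisor 44665/25 ≈ 1786.6; standard quotas: Alpha 5.054, Beta 2.818, Gamma 2.097, Delta 1.751, Epsilon 6.744, Zeta 4.938, Eta 1.599.
Rounding to the nearest integer gives 5, 3, 2, 2, 7, 5, 2 = 26 seats, so the divisor must be adjusted.
With modified divisor 1879: modified quotas Alpha 4.805, Beta 2.679, Gamma 1.994, Delta 1.665, Epsilon 6.412, Zeta 4.695, Eta 1.520.
Rounding to the nearest integer: Alpha 5, Beta 3, Gamma 2, Delta 2, Epsilon 6, Zeta 5, Eta 2 (total 25).
Eta receives 2.

2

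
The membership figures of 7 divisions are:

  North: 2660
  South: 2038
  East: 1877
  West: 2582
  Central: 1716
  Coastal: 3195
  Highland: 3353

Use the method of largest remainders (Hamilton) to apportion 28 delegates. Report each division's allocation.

North=4; South=3; East=3; West=4; Central=3; Coastal=5; Highland=6

Total 17421; standard divisor 17421/28 ≈ 622.179.
Standard quotas: North 4.275, South 3.276, East 3.017, West 4.150, Central 2.758, Coastal 5.135, Highland 5.389.
Lower quotas: North 4, South 3, East 3, West 4, Central 2, Coastal 5, Highland 5 (sum 26, leaving 2 seats).
Remainders in descending order: Central 0.758, Highland 0.389, South 0.276, North 0.275, West 0.150, Coastal 0.135, East 0.017.
Largest remainders: Central, Highland receive the extra seats.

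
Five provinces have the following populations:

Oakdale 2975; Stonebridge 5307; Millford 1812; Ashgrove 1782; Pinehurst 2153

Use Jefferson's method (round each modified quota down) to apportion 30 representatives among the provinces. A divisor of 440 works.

Oakdale=6, Stonebridge=12, Millford=4, Ashgrove=4, Pinehurst=4

With modified divisor 440: modified quotas Oakdale 6.761, Stonebridge 12.061, Millford 4.118, Ashgrove 4.050, Pinehurst 4.893.
Rounding down: Oakdale 6, Stonebridge 12, Millford 4, Ashgrove 4, Pinehurst 4 (total 30).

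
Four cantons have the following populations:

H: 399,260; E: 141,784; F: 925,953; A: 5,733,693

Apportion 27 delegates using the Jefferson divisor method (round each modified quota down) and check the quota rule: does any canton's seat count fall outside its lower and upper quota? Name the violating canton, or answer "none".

A

Standard quotas: H 1.497, E 0.532, F 3.472, A 21.499.
Jefferson allocation: H 1, E 0, F 3, A 23.
A has quota 21.499 (lower 21, upper 22) but receives 23 — outside the quota interval.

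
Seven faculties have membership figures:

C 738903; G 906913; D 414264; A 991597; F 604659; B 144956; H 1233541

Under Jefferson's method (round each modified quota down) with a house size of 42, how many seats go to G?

8

Standard divisor 5034833/42 ≈ 119876.976; standard quotas: C 6.164, G 7.565, D 3.456, A 8.272, F 5.044, B 1.209, H 10.290.
Rounding down gives 6, 7, 3, 8, 5, 1, 10 = 40 seats, so the divisor must be adjusted.
With modified divisor 111200: modified quotas C 6.645, G 8.156, D 3.725, A 8.917, F 5.438, B 1.304, H 11.093.
Rounding down: C 6, G 8, D 3, A 8, F 5, B 1, H 11 (total 42).
G receives 8.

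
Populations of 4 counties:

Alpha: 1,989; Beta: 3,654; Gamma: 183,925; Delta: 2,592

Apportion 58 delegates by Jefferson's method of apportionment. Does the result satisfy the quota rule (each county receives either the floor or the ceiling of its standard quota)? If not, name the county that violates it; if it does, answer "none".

Gamma

Standard quotas: Alpha 0.600, Beta 1.103, Gamma 55.514, Delta 0.782.
Jefferson allocation: Alpha 0, Beta 1, Gamma 57, Delta 0.
Gamma has quota 55.514 (lower 55, upper 56) but receives 57 — outside the quota interval.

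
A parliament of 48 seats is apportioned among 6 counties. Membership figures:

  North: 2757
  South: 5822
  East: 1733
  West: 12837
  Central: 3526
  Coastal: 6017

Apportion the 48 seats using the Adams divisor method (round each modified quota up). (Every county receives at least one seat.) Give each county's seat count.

Standard divisor 32692/48 ≈ 681.083; standard quotas: North 4.048, South 8.548, East 2.544, West 18.848, Central 5.177, Coastal 8.834.
Rounding up gives 5, 9, 3, 19, 6, 9 = 51 seats, so the divisor must be adjusted.
With modified divisor 720: modified quotas North 3.829, South 8.086, East 2.407, West 17.829, Central 4.897, Coastal 8.357.
Rounding up: North 4, South 9, East 3, West 18, Central 5, Coastal 9 (total 48).

North 4; South 9; East 3; West 18; Central 5; Coastal 9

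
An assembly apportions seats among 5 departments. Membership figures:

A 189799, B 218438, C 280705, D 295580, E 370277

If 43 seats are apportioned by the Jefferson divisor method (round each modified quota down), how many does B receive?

7

Standard divisor 1354799/43 ≈ 31506.953; standard quotas: A 6.024, B 6.933, C 8.909, D 9.381, E 11.752.
Rounding down gives 6, 6, 8, 9, 11 = 40 seats, so the divisor must be adjusted.
With modified divisor 30200: modified quotas A 6.285, B 7.233, C 9.295, D 9.787, E 12.261.
Rounding down: A 6, B 7, C 9, D 9, E 12 (total 43).
B receives 7.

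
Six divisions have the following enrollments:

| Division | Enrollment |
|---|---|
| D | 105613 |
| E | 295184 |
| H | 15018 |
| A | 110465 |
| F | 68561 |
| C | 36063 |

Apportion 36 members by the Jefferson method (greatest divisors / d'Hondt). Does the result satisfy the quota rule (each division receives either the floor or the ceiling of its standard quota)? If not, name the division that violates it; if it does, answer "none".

E

Standard quotas: D 6.026, E 16.843, H 0.857, A 6.303, F 3.912, C 2.058.
Jefferson allocation: D 6, E 18, H 0, A 6, F 4, C 2.
E has quota 16.843 (lower 16, upper 17) but receives 18 — outside the quota interval.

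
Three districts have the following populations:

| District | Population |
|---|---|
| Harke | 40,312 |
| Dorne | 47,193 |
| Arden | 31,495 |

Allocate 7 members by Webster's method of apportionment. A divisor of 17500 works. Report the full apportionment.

Harke=2; Dorne=3; Arden=2

With modified divisor 17500: modified quotas Harke 2.304, Dorne 2.697, Arden 1.800.
Rounding to the nearest integer: Harke 2, Dorne 3, Arden 2 (total 7).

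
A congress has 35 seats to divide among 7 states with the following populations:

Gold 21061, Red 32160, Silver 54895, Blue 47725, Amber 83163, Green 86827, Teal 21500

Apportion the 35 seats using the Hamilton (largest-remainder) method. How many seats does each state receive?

The standard divisor is 347331/35 ≈ 9923.743.
Standard quotas: Gold 2.1223, Red 3.2407, Silver 5.5317, Blue 4.8092, Amber 8.3802, Green 8.7494, Teal 2.1665.
Lower quotas: Gold 2, Red 3, Silver 5, Blue 4, Amber 8, Green 8, Teal 2 (sum 32, leaving 3 seats).
Remainders in descending order: Blue 0.8092, Green 0.7494, Silver 0.5317, Amber 0.3802, Red 0.2407, Teal 0.1665, Gold 0.1223.
Largest remainders: Blue, Green, Silver receive the extra seats.

Gold 2, Red 3, Silver 6, Blue 5, Amber 8, Green 9, Teal 2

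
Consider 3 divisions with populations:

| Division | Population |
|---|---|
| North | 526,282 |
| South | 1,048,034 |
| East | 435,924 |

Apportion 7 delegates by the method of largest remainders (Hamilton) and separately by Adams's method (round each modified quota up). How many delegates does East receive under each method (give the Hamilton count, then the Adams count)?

Hamilton: North 2, South 4, East 1.
Adams: North 2, South 3, East 2.
East gets 1 under Hamilton and 2 under Adams.

1 and 2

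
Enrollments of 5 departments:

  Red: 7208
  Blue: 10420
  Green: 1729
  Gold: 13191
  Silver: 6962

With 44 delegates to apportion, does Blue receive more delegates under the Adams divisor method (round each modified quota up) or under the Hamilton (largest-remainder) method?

Adams: Red 8, Blue 12, Green 2, Gold 14, Silver 8.
Hamilton: Red 8, Blue 11, Green 2, Gold 15, Silver 8.
Blue gets 12 under Adams and 11 under Hamilton.

Adams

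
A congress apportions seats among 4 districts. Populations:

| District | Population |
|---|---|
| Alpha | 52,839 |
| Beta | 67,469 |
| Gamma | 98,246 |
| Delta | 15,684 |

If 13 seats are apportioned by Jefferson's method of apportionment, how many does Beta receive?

4

Standard divisor 234238/13 ≈ 18018.308; standard quotas: Alpha 2.933, Beta 3.744, Gamma 5.453, Delta 0.870.
Rounding down gives 2, 3, 5, 0 = 10 seats, so the divisor must be adjusted.
With modified divisor 16030: modified quotas Alpha 3.296, Beta 4.209, Gamma 6.129, Delta 0.978.
Rounding down: Alpha 3, Beta 4, Gamma 6, Delta 0 (total 13).
Beta receives 4.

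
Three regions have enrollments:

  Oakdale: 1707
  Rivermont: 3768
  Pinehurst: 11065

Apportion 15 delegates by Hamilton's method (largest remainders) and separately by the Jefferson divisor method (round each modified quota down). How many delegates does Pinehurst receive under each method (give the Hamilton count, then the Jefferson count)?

10 and 11

Hamilton: Oakdale 2, Rivermont 3, Pinehurst 10.
Jefferson: Oakdale 1, Rivermont 3, Pinehurst 11.
Pinehurst gets 10 under Hamilton and 11 under Jefferson.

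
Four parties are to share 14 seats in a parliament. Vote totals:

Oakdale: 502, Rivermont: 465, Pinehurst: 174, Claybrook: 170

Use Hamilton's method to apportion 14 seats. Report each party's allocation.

Oakdale 5, Rivermont 5, Pinehurst 2, Claybrook 2

The standard divisor is 1311/14 ≈ 93.643.
Standard quotas: Oakdale 5.361, Rivermont 4.966, Pinehurst 1.858, Claybrook 1.815.
Lower quotas: Oakdale 5, Rivermont 4, Pinehurst 1, Claybrook 1 (sum 11, leaving 3 seats).
Remainders in descending order: Rivermont 0.966, Pinehurst 0.858, Claybrook 0.815, Oakdale 0.361.
The surplus seats go to Rivermont, Pinehurst, Claybrook.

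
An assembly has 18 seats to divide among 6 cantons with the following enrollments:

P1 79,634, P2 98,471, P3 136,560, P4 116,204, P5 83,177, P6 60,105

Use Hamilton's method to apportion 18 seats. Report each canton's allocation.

Standard divisor: 574151 ÷ 18 ≈ 31897.278.
Standard quotas: P1 2.4966, P2 3.0871, P3 4.2812, P4 3.6431, P5 2.6077, P6 1.8843.
Lower quotas: P1 2, P2 3, P3 4, P4 3, P5 2, P6 1 (sum 15, leaving 3 seats).
Remainders in descending order: P6 0.8843, P4 0.6431, P5 0.6077, P1 0.4966, P3 0.2812, P2 0.0871.
Largest remainders: P6, P4, P5 receive the extra seats.

P1=2, P2=3, P3=4, P4=4, P5=3, P6=2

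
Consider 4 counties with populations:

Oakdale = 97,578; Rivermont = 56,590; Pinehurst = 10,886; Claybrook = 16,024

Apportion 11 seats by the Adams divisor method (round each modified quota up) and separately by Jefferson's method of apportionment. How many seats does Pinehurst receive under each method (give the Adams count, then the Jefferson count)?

Adams: Oakdale 6, Rivermont 3, Pinehurst 1, Claybrook 1.
Jefferson: Oakdale 6, Rivermont 4, Pinehurst 0, Claybrook 1.
Pinehurst gets 1 under Adams and 0 under Jefferson.

1 and 0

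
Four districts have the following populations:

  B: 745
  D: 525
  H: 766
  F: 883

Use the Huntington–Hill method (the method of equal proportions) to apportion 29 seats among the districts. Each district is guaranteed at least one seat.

B 7, D 5, H 8, F 9

With divisor 101: modified quotas B 7.376, D 5.198, H 7.584, F 8.743.
Geometric-mean thresholds: B √(7·8)=7.483, D √(5·6)=5.477, H √(7·8)=7.483, F √(8·9)=8.485.
Each quota rounded against its threshold gives B 7, D 5, H 8, F 9 (total 29).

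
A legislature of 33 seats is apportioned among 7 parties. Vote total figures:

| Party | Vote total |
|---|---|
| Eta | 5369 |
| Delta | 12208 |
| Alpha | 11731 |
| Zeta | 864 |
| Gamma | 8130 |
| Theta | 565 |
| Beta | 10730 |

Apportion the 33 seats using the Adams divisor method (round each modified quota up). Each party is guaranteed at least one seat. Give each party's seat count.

Standard divisor 49597/33 ≈ 1502.939; standard quotas: Eta 3.572, Delta 8.123, Alpha 7.805, Zeta 0.575, Gamma 5.409, Theta 0.376, Beta 7.139.
Rounding up gives 4, 9, 8, 1, 6, 1, 8 = 37 seats, so the divisor must be adjusted.
With modified divisor 1700: modified quotas Eta 3.158, Delta 7.181, Alpha 6.901, Zeta 0.508, Gamma 4.782, Theta 0.332, Beta 6.312.
Rounding up: Eta 4, Delta 8, Alpha 7, Zeta 1, Gamma 5, Theta 1, Beta 7 (total 33).

Eta 4, Delta 8, Alpha 7, Zeta 1, Gamma 5, Theta 1, Beta 7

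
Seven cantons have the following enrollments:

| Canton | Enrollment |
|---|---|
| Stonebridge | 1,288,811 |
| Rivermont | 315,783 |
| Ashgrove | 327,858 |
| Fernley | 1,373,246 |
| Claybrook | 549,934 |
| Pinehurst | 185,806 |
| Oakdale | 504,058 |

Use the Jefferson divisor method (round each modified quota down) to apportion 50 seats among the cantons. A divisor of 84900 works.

With modified divisor 84900: modified quotas Stonebridge 15.180, Rivermont 3.719, Ashgrove 3.862, Fernley 16.175, Claybrook 6.477, Pinehurst 2.189, Oakdale 5.937.
Rounding down: Stonebridge 15, Rivermont 3, Ashgrove 3, Fernley 16, Claybrook 6, Pinehurst 2, Oakdale 5 (total 50).

Stonebridge=15, Rivermont=3, Ashgrove=3, Fernley=16, Claybrook=6, Pinehurst=2, Oakdale=5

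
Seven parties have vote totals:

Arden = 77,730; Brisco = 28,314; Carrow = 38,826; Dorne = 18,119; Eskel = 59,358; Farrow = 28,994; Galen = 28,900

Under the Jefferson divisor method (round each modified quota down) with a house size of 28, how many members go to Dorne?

Standard divisor 280241/28 ≈ 10008.607; standard quotas: Arden 7.766, Brisco 2.829, Carrow 3.879, Dorne 1.810, Eskel 5.931, Farrow 2.897, Galen 2.888.
Rounding down gives 7, 2, 3, 1, 5, 2, 2 = 22 seats, so the divisor must be adjusted.
With modified divisor 9200: modified quotas Arden 8.449, Brisco 3.078, Carrow 4.220, Dorne 1.969, Eskel 6.452, Farrow 3.152, Galen 3.141.
Rounding down: Arden 8, Brisco 3, Carrow 4, Dorne 1, Eskel 6, Farrow 3, Galen 3 (total 28).
Dorne receives 1.

1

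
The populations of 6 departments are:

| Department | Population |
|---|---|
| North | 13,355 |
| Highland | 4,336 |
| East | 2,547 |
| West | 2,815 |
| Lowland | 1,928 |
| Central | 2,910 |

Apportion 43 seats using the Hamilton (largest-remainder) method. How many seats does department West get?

4

Total 27891; standard divisor 27891/43 ≈ 648.628.
Standard quotas: North 20.5896, Highland 6.6849, East 3.9268, West 4.3399, Lowland 2.9724, Central 4.4864.
Lower quotas: North 20, Highland 6, East 3, West 4, Lowland 2, Central 4 (sum 39, leaving 4 seats).
Remainders in descending order: Lowland 0.9724, East 0.9268, Highland 0.6849, North 0.5896, Central 0.4864, West 0.3399.
The surplus seats go to Lowland, East, Highland, North.
West receives 4.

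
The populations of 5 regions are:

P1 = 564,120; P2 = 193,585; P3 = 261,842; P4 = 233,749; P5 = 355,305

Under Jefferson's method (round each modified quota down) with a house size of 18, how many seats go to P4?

Standard divisor 1608601/18 ≈ 89366.722; standard quotas: P1 6.312, P2 2.166, P3 2.930, P4 2.616, P5 3.976.
Rounding down gives 6, 2, 2, 2, 3 = 15 seats, so the divisor must be adjusted.
With modified divisor 79300: modified quotas P1 7.114, P2 2.441, P3 3.302, P4 2.948, P5 4.481.
Rounding down: P1 7, P2 2, P3 3, P4 2, P5 4 (total 18).
P4 receives 2.

2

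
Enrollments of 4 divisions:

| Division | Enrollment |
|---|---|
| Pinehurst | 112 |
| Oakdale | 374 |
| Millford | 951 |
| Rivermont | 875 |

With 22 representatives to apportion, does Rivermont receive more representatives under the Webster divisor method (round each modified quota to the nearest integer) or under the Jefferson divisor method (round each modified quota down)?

Webster: Pinehurst 1, Oakdale 4, Millford 9, Rivermont 8.
Jefferson: Pinehurst 1, Oakdale 3, Millford 9, Rivermont 9.
Rivermont gets 8 under Webster and 9 under Jefferson.

Jefferson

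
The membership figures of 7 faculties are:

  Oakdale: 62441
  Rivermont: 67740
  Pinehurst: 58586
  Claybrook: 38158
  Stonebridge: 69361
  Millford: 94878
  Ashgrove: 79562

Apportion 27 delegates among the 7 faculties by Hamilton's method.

Standard divisor: 470726 ÷ 27 ≈ 17434.296.
Standard quotas: Oakdale 3.5815, Rivermont 3.8854, Pinehurst 3.3604, Claybrook 2.1887, Stonebridge 3.9784, Millford 5.4420, Ashgrove 4.5635.
Lower quotas: Oakdale 3, Rivermont 3, Pinehurst 3, Claybrook 2, Stonebridge 3, Millford 5, Ashgrove 4 (sum 23, leaving 4 seats).
Remainders in descending order: Stonebridge 0.9784, Rivermont 0.8854, Oakdale 0.5815, Ashgrove 0.5635, Millford 0.4420, Pinehurst 0.3604, Claybrook 0.1887.
The surplus seats go to Stonebridge, Rivermont, Oakdale, Ashgrove.

Oakdale 4, Rivermont 4, Pinehurst 3, Claybrook 2, Stonebridge 4, Millford 5, Ashgrove 5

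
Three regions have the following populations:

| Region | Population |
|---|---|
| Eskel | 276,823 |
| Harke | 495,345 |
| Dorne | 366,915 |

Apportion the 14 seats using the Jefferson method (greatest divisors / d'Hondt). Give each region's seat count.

Eskel: 3, Harke: 6, Dorne: 5

Standard divisor 1139083/14 ≈ 81363.071; standard quotas: Eskel 3.402, Harke 6.088, Dorne 4.510.
Rounding down gives 3, 6, 4 = 13 seats, so the divisor must be adjusted.
With modified divisor 72100: modified quotas Eskel 3.839, Harke 6.870, Dorne 5.089.
Rounding down: Eskel 3, Harke 6, Dorne 5 (total 14).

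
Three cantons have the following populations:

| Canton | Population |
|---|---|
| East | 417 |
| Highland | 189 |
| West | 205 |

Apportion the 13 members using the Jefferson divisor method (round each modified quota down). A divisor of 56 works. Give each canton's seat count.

East: 7, Highland: 3, West: 3

With modified divisor 56: modified quotas East 7.446, Highland 3.375, West 3.661.
Rounding down: East 7, Highland 3, West 3 (total 13).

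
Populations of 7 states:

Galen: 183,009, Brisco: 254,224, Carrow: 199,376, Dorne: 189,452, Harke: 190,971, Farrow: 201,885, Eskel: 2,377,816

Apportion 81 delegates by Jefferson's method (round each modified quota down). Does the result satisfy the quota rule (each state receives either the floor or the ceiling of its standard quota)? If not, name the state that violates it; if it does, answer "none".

Eskel

Standard quotas: Galen 4.121, Brisco 5.725, Carrow 4.490, Dorne 4.267, Harke 4.301, Farrow 4.547, Eskel 53.549.
Jefferson allocation: Galen 4, Brisco 5, Carrow 4, Dorne 4, Harke 4, Farrow 4, Eskel 56.
Eskel has quota 53.549 (lower 53, upper 54) but receives 56 — outside the quota interval.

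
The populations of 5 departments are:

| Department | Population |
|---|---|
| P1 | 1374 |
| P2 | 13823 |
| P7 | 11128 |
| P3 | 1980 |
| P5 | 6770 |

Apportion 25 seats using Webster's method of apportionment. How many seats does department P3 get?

Standard divisor 35075/25 ≈ 1403; standard quotas: P1 0.979, P2 9.852, P7 7.932, P3 1.411, P5 4.825.
Rounding to the nearest integer gives P1 1, P2 10, P7 8, P3 1, P5 5 — total 25, matching the house size, so no adjustment is needed.
P3 receives 1.

1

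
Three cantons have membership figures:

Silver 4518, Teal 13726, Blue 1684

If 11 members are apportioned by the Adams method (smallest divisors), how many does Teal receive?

7

Standard divisor 19928/11 ≈ 1811.636; standard quotas: Silver 2.494, Teal 7.577, Blue 0.930.
Rounding up gives 3, 8, 1 = 12 seats, so the divisor must be adjusted.
With modified divisor 2100: modified quotas Silver 2.151, Teal 6.536, Blue 0.802.
Rounding up: Silver 3, Teal 7, Blue 1 (total 11).
Teal receives 7.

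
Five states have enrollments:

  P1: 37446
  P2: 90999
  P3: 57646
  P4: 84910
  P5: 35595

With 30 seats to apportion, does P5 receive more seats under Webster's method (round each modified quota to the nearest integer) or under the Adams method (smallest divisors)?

Adams

Webster: P1 4, P2 9, P3 6, P4 8, P5 3.
Adams: P1 4, P2 8, P3 6, P4 8, P5 4.
P5 gets 3 under Webster and 4 under Adams.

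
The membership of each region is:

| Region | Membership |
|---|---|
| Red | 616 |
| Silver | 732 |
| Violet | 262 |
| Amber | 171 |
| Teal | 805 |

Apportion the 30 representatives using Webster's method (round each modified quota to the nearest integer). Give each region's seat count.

Standard divisor 2586/30 ≈ 86.2; standard quotas: Red 7.146, Silver 8.492, Violet 3.039, Amber 1.984, Teal 9.339.
Rounding to the nearest integer gives 7, 8, 3, 2, 9 = 29 seats, so the divisor must be adjusted.
With modified divisor 85: modified quotas Red 7.247, Silver 8.612, Violet 3.082, Amber 2.012, Teal 9.471.
Rounding to the nearest integer: Red 7, Silver 9, Violet 3, Amber 2, Teal 9 (total 30).

Red 7, Silver 9, Violet 3, Amber 2, Teal 9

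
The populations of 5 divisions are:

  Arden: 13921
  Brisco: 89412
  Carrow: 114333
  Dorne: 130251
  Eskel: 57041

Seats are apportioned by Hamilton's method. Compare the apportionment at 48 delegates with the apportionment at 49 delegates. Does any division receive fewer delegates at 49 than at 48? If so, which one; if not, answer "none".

Arden

At 48 seats: Arden 2, Brisco 11, Carrow 13, Dorne 15, Eskel 7.
At 49 seats: Arden 1, Brisco 11, Carrow 14, Dorne 16, Eskel 7.
Arden drops from 2 to 1.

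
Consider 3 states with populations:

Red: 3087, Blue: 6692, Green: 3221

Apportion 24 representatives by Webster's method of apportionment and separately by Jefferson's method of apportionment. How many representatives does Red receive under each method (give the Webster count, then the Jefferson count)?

6 and 5

Webster: Red 6, Blue 12, Green 6.
Jefferson: Red 5, Blue 13, Green 6.
Red gets 6 under Webster and 5 under Jefferson.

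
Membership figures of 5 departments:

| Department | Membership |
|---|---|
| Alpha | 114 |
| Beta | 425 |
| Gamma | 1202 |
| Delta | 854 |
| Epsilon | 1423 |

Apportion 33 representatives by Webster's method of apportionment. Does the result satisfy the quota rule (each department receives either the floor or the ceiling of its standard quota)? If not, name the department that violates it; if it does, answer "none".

Standard quotas: Alpha 0.936, Beta 3.491, Gamma 9.872, Delta 7.014, Epsilon 11.687.
Webster allocation: Alpha 1, Beta 3, Gamma 10, Delta 7, Epsilon 12.
Every allocation lies between the lower and upper quota.

none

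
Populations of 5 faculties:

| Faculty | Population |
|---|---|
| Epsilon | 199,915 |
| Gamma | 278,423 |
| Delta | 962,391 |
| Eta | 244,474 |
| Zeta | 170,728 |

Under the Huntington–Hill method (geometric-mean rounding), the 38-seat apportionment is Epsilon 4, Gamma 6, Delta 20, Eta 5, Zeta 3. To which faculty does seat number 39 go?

Priority for the next seat is population ÷ (√(s·(s+1))).
Priorities: Epsilon 44702.353, Gamma 42961.602, Delta 46959.872, Eta 44634.642, Zeta 49284.928.
Highest priority: Zeta.

Zeta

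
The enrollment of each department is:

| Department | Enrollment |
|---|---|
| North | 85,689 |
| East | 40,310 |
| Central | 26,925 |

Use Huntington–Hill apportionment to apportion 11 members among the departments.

With divisor 14433: modified quotas North 5.937, East 2.793, Central 1.866.
Geometric-mean thresholds: North √(5·6)=5.477, East √(2·3)=2.449, Central √(1·2)=1.414.
Each quota rounded against its threshold gives North 6, East 3, Central 2 (total 11).

North=6, East=3, Central=2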